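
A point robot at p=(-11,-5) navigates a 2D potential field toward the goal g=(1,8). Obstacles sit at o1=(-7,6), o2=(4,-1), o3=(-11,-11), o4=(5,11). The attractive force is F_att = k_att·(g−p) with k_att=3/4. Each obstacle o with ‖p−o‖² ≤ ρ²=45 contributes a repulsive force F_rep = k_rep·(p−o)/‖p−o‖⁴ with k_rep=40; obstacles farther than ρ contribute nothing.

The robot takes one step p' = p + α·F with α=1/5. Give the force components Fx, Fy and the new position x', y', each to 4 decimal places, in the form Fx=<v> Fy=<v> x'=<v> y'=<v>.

F_att = 3/4·(g−p) = 3/4·(12,13) = (9.0000,9.7500)
o1: d²=137 > ρ²=45 → inactive
o2: d²=241 > ρ²=45 → inactive
o3: d²=36 ≤ ρ²=45; F_rep = 40·(0,6)/36² = (0.0000,0.1852)
o4: d²=512 > ρ²=45 → inactive
F = F_att + ΣF_rep = (9.0000,9.9352)
p' = p + 1/5·F = (-9.2000,-3.0130)

Fx=9.0000 Fy=9.9352 x'=-9.2000 y'=-3.0130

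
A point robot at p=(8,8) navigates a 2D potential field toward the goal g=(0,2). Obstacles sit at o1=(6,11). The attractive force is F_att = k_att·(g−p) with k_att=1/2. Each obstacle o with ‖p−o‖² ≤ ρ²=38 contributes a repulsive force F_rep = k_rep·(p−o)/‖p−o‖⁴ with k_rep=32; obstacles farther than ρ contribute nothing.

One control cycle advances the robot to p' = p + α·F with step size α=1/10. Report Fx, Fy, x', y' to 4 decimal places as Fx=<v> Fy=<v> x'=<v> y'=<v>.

F_att = 1/2·(g−p) = 1/2·(-8,-6) = (-4.0000,-3.0000)
o1: d²=13 ≤ ρ²=38; F_rep = 32·(2,-3)/13² = (0.3787,-0.5680)
F = F_att + ΣF_rep = (-3.6213,-3.5680)
p' = p + 1/10·F = (7.6379,7.6432)

Fx=-3.6213 Fy=-3.5680 x'=7.6379 y'=7.6432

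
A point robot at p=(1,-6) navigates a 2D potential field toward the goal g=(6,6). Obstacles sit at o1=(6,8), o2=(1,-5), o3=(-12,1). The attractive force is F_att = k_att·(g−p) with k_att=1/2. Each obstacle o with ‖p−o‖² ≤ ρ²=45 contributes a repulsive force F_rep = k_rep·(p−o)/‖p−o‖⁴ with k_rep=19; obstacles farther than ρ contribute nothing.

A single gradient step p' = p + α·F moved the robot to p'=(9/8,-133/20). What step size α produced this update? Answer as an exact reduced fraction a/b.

F_att = 1/2·(g−p) = 1/2·(5,12) = (2.5000,6.0000)
o1: d²=221 > ρ²=45 → inactive
o2: d²=1 ≤ ρ²=45; F_rep = 19·(0,-1)/1² = (0.0000,-19.0000)
o3: d²=218 > ρ²=45 → inactive
F = F_att + ΣF_rep = (2.5000,-13.0000)
Δp = p'−p = (0.1250,-0.6500); α = Δx/Fx = (1/8) / (5/2) = 1/20
check: Δy/Fy = (-13/20) / (-13) = 1/20 ✓

α = 1/20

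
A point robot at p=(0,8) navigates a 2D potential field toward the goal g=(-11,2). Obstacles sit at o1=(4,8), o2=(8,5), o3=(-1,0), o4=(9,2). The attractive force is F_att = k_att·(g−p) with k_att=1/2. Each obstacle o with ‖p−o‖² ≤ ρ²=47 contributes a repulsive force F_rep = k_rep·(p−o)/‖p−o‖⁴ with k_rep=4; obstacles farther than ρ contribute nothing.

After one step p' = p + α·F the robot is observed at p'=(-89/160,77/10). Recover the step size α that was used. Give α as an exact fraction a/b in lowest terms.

α = 1/10

F_att = 1/2·(g−p) = 1/2·(-11,-6) = (-5.5000,-3.0000)
o1: d²=16 ≤ ρ²=47; F_rep = 4·(-4,0)/16² = (-0.0625,0.0000)
o2: d²=73 > ρ²=47 → inactive
o3: d²=65 > ρ²=47 → inactive
o4: d²=117 > ρ²=47 → inactive
F = F_att + ΣF_rep = (-5.5625,-3.0000)
Δp = p'−p = (-0.5563,-0.3000); α = Δx/Fx = (-89/160) / (-89/16) = 1/10
check: Δy/Fy = (-3/10) / (-3) = 1/10 ✓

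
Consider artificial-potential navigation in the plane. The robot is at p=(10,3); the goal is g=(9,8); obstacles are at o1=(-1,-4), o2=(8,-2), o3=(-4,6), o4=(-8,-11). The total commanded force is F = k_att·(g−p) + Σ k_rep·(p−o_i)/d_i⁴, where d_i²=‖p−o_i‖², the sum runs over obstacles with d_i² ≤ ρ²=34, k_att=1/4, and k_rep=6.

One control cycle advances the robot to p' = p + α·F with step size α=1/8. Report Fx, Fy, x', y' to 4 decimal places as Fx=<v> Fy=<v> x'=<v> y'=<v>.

Fx=-0.2357 Fy=1.2857 x'=9.9705 y'=3.1607

F_att = 1/4·(g−p) = 1/4·(-1,5) = (-0.2500,1.2500)
o1: d²=170 > ρ²=34 → inactive
o2: d²=29 ≤ ρ²=34; F_rep = 6·(2,5)/29² = (0.0143,0.0357)
o3: d²=205 > ρ²=34 → inactive
o4: d²=520 > ρ²=34 → inactive
F = F_att + ΣF_rep = (-0.2357,1.2857)
p' = p + 1/8·F = (9.9705,3.1607)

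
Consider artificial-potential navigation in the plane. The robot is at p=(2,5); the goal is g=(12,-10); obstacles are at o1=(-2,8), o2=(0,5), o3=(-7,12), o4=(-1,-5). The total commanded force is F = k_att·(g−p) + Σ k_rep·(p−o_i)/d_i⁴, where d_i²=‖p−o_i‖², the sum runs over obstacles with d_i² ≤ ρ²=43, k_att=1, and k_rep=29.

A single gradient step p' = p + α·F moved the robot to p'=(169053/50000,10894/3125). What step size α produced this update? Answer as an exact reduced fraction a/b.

F_att = 1·(g−p) = 1·(10,-15) = (10.0000,-15.0000)
o1: d²=25 ≤ ρ²=43; F_rep = 29·(4,-3)/25² = (0.1856,-0.1392)
o2: d²=4 ≤ ρ²=43; F_rep = 29·(2,0)/4² = (3.6250,0.0000)
o3: d²=130 > ρ²=43 → inactive
o4: d²=109 > ρ²=43 → inactive
F = F_att + ΣF_rep = (13.8106,-15.1392)
Δp = p'−p = (1.3811,-1.5139); α = Δx/Fx = (69053/50000) / (69053/5000) = 1/10
check: Δy/Fy = (-4731/3125) / (-9462/625) = 1/10 ✓

α = 1/10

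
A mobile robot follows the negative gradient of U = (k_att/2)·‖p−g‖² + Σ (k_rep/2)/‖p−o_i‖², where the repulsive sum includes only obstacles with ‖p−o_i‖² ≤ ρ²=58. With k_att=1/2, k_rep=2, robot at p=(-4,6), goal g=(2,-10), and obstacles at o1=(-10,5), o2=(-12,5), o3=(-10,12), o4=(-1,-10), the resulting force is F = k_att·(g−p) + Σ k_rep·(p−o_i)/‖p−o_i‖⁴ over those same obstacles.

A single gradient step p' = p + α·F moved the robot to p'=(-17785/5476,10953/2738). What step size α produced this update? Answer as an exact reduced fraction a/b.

F_att = 1/2·(g−p) = 1/2·(6,-16) = (3.0000,-8.0000)
o1: d²=37 ≤ ρ²=58; F_rep = 2·(6,1)/37² = (0.0088,0.0015)
o2: d²=65 > ρ²=58 → inactive
o3: d²=72 > ρ²=58 → inactive
o4: d²=265 > ρ²=58 → inactive
F = F_att + ΣF_rep = (3.0088,-7.9985)
Δp = p'−p = (0.7522,-1.9996); α = Δx/Fx = (4119/5476) / (4119/1369) = 1/4
check: Δy/Fy = (-5475/2738) / (-10950/1369) = 1/4 ✓

α = 1/4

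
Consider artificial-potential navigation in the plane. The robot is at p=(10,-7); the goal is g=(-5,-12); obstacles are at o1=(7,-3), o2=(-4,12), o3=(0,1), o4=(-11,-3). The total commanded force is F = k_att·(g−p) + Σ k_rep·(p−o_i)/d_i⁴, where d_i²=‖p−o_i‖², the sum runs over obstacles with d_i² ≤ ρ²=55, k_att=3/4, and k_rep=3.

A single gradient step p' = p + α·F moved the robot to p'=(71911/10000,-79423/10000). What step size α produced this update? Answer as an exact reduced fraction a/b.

α = 1/4

F_att = 3/4·(g−p) = 3/4·(-15,-5) = (-11.2500,-3.7500)
o1: d²=25 ≤ ρ²=55; F_rep = 3·(3,-4)/25² = (0.0144,-0.0192)
o2: d²=557 > ρ²=55 → inactive
o3: d²=164 > ρ²=55 → inactive
o4: d²=457 > ρ²=55 → inactive
F = F_att + ΣF_rep = (-11.2356,-3.7692)
Δp = p'−p = (-2.8089,-0.9423); α = Δx/Fx = (-28089/10000) / (-28089/2500) = 1/4
check: Δy/Fy = (-9423/10000) / (-9423/2500) = 1/4 ✓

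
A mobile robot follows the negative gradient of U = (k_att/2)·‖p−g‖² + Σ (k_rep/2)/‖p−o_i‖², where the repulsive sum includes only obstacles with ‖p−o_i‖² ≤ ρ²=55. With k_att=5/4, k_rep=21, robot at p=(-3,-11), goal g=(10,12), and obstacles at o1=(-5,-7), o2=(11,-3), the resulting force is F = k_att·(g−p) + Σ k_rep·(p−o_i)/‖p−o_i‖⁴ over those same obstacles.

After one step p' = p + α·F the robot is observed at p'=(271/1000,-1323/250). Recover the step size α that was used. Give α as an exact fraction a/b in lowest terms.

F_att = 5/4·(g−p) = 5/4·(13,23) = (16.2500,28.7500)
o1: d²=20 ≤ ρ²=55; F_rep = 21·(2,-4)/20² = (0.1050,-0.2100)
o2: d²=260 > ρ²=55 → inactive
F = F_att + ΣF_rep = (16.3550,28.5400)
Δp = p'−p = (3.2710,5.7080); α = Δx/Fx = (3271/1000) / (3271/200) = 1/5
check: Δy/Fy = (1427/250) / (1427/50) = 1/5 ✓

α = 1/5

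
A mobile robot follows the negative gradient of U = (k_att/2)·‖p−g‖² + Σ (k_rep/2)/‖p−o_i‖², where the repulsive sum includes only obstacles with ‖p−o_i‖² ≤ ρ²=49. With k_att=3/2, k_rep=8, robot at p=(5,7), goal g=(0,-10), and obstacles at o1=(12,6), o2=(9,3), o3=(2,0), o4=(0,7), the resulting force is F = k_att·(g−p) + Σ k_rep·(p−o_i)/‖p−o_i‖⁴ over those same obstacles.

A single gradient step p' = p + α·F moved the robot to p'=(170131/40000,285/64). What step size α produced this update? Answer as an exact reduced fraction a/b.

α = 1/10

F_att = 3/2·(g−p) = 3/2·(-5,-17) = (-7.5000,-25.5000)
o1: d²=50 > ρ²=49 → inactive
o2: d²=32 ≤ ρ²=49; F_rep = 8·(-4,4)/32² = (-0.0312,0.0312)
o3: d²=58 > ρ²=49 → inactive
o4: d²=25 ≤ ρ²=49; F_rep = 8·(5,0)/25² = (0.0640,0.0000)
F = F_att + ΣF_rep = (-7.4672,-25.4688)
Δp = p'−p = (-0.7467,-2.5469); α = Δx/Fx = (-29869/40000) / (-29869/4000) = 1/10
check: Δy/Fy = (-163/64) / (-815/32) = 1/10 ✓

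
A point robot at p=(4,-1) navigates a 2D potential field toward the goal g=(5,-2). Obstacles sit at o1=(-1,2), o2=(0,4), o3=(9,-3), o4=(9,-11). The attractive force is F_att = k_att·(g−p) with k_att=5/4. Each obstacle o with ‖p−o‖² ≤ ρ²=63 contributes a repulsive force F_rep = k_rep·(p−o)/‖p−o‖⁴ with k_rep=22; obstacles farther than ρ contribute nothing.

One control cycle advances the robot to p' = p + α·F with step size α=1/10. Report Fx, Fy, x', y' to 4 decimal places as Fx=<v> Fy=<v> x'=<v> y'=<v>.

F_att = 5/4·(g−p) = 5/4·(1,-1) = (1.2500,-1.2500)
o1: d²=34 ≤ ρ²=63; F_rep = 22·(5,-3)/34² = (0.0952,-0.0571)
o2: d²=41 ≤ ρ²=63; F_rep = 22·(4,-5)/41² = (0.0523,-0.0654)
o3: d²=29 ≤ ρ²=63; F_rep = 22·(-5,2)/29² = (-0.1308,0.0523)
o4: d²=125 > ρ²=63 → inactive
F = F_att + ΣF_rep = (1.2667,-1.3202)
p' = p + 1/10·F = (4.1267,-1.1320)

Fx=1.2667 Fy=-1.3202 x'=4.1267 y'=-1.1320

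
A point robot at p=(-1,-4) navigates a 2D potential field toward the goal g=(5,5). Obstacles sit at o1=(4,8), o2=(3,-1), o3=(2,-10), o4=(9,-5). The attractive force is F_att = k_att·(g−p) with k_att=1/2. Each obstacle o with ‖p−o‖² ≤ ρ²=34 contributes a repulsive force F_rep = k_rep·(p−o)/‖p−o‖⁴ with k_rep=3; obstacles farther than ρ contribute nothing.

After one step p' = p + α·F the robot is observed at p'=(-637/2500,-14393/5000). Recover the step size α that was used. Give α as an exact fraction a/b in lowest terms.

α = 1/4

F_att = 1/2·(g−p) = 1/2·(6,9) = (3.0000,4.5000)
o1: d²=169 > ρ²=34 → inactive
o2: d²=25 ≤ ρ²=34; F_rep = 3·(-4,-3)/25² = (-0.0192,-0.0144)
o3: d²=45 > ρ²=34 → inactive
o4: d²=101 > ρ²=34 → inactive
F = F_att + ΣF_rep = (2.9808,4.4856)
Δp = p'−p = (0.7452,1.1214); α = Δx/Fx = (1863/2500) / (1863/625) = 1/4
check: Δy/Fy = (5607/5000) / (5607/1250) = 1/4 ✓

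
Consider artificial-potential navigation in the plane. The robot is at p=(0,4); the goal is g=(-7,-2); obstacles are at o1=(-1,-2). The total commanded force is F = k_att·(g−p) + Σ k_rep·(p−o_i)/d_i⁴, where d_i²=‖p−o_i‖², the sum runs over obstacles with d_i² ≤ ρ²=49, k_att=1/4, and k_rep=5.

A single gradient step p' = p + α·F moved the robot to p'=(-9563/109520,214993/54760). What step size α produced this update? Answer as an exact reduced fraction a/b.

α = 1/20

F_att = 1/4·(g−p) = 1/4·(-7,-6) = (-1.7500,-1.5000)
o1: d²=37 ≤ ρ²=49; F_rep = 5·(1,6)/37² = (0.0037,0.0219)
F = F_att + ΣF_rep = (-1.7463,-1.4781)
Δp = p'−p = (-0.0873,-0.0739); α = Δx/Fx = (-9563/109520) / (-9563/5476) = 1/20
check: Δy/Fy = (-4047/54760) / (-4047/2738) = 1/20 ✓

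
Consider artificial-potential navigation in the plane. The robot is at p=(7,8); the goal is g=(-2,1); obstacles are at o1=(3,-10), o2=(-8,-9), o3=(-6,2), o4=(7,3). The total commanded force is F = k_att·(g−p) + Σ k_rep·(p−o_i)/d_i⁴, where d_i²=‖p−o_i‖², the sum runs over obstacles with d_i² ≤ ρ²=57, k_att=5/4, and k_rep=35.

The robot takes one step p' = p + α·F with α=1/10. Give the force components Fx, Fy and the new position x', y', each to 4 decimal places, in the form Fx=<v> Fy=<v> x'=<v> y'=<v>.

F_att = 5/4·(g−p) = 5/4·(-9,-7) = (-11.2500,-8.7500)
o1: d²=340 > ρ²=57 → inactive
o2: d²=514 > ρ²=57 → inactive
o3: d²=205 > ρ²=57 → inactive
o4: d²=25 ≤ ρ²=57; F_rep = 35·(0,5)/25² = (0.0000,0.2800)
F = F_att + ΣF_rep = (-11.2500,-8.4700)
p' = p + 1/10·F = (5.8750,7.1530)

Fx=-11.2500 Fy=-8.4700 x'=5.8750 y'=7.1530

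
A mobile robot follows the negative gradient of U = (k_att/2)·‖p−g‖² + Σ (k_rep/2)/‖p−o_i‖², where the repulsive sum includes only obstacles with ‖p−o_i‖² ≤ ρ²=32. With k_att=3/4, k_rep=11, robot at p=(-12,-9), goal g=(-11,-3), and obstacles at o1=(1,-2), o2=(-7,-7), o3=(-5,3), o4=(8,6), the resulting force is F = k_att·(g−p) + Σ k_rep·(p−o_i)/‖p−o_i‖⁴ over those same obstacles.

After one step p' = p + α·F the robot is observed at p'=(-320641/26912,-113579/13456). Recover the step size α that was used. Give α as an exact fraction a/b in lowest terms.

α = 1/8

F_att = 3/4·(g−p) = 3/4·(1,6) = (0.7500,4.5000)
o1: d²=218 > ρ²=32 → inactive
o2: d²=29 ≤ ρ²=32; F_rep = 11·(-5,-2)/29² = (-0.0654,-0.0262)
o3: d²=193 > ρ²=32 → inactive
o4: d²=625 > ρ²=32 → inactive
F = F_att + ΣF_rep = (0.6846,4.4738)
Δp = p'−p = (0.0856,0.5592); α = Δx/Fx = (2303/26912) / (2303/3364) = 1/8
check: Δy/Fy = (7525/13456) / (7525/1682) = 1/8 ✓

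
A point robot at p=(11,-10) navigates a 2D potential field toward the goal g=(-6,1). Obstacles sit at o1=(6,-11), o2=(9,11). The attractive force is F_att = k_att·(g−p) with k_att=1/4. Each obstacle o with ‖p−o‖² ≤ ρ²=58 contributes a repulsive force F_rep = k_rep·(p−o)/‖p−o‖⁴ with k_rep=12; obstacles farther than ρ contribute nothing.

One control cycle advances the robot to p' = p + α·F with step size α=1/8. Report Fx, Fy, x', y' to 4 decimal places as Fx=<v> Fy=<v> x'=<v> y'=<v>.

F_att = 1/4·(g−p) = 1/4·(-17,11) = (-4.2500,2.7500)
o1: d²=26 ≤ ρ²=58; F_rep = 12·(5,1)/26² = (0.0888,0.0178)
o2: d²=445 > ρ²=58 → inactive
F = F_att + ΣF_rep = (-4.1612,2.7678)
p' = p + 1/8·F = (10.4798,-9.6540)

Fx=-4.1612 Fy=2.7678 x'=10.4798 y'=-9.6540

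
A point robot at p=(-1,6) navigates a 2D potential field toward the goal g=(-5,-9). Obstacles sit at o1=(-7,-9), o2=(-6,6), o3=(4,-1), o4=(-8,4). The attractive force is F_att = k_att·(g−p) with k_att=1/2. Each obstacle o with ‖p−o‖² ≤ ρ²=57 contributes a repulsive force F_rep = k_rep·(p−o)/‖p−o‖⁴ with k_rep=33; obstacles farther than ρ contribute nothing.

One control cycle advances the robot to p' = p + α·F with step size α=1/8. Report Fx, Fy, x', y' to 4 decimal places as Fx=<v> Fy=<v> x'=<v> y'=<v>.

F_att = 1/2·(g−p) = 1/2·(-4,-15) = (-2.0000,-7.5000)
o1: d²=261 > ρ²=57 → inactive
o2: d²=25 ≤ ρ²=57; F_rep = 33·(5,0)/25² = (0.2640,0.0000)
o3: d²=74 > ρ²=57 → inactive
o4: d²=53 ≤ ρ²=57; F_rep = 33·(7,2)/53² = (0.0822,0.0235)
F = F_att + ΣF_rep = (-1.6538,-7.4765)
p' = p + 1/8·F = (-1.2067,5.0654)

Fx=-1.6538 Fy=-7.4765 x'=-1.2067 y'=5.0654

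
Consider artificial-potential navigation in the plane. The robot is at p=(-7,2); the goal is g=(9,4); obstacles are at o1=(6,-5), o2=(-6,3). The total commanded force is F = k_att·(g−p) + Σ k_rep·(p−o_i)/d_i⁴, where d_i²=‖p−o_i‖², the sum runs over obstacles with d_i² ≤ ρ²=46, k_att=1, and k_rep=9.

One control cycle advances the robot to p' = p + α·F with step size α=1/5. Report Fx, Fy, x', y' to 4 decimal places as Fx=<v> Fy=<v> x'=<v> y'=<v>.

Fx=13.7500 Fy=-0.2500 x'=-4.2500 y'=1.9500

F_att = 1·(g−p) = 1·(16,2) = (16.0000,2.0000)
o1: d²=218 > ρ²=46 → inactive
o2: d²=2 ≤ ρ²=46; F_rep = 9·(-1,-1)/2² = (-2.2500,-2.2500)
F = F_att + ΣF_rep = (13.7500,-0.2500)
p' = p + 1/5·F = (-4.2500,1.9500)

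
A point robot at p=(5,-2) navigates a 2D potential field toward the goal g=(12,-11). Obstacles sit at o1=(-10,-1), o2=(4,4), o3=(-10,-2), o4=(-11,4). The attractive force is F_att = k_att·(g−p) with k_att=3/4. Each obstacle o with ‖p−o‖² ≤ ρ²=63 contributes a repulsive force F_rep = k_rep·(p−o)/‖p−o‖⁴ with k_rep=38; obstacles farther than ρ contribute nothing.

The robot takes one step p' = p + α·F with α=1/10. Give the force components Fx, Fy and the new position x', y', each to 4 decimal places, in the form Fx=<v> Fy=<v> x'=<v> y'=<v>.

F_att = 3/4·(g−p) = 3/4·(7,-9) = (5.2500,-6.7500)
o1: d²=226 > ρ²=63 → inactive
o2: d²=37 ≤ ρ²=63; F_rep = 38·(1,-6)/37² = (0.0278,-0.1665)
o3: d²=225 > ρ²=63 → inactive
o4: d²=292 > ρ²=63 → inactive
F = F_att + ΣF_rep = (5.2778,-6.9165)
p' = p + 1/10·F = (5.5278,-2.6917)

Fx=5.2778 Fy=-6.9165 x'=5.5278 y'=-2.6917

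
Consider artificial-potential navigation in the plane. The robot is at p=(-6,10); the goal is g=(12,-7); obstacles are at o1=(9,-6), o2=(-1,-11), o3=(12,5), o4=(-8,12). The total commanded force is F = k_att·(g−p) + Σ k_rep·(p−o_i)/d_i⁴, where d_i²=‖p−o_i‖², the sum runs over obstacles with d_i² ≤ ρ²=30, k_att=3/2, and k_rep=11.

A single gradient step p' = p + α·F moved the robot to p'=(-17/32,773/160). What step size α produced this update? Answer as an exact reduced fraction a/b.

F_att = 3/2·(g−p) = 3/2·(18,-17) = (27.0000,-25.5000)
o1: d²=481 > ρ²=30 → inactive
o2: d²=466 > ρ²=30 → inactive
o3: d²=349 > ρ²=30 → inactive
o4: d²=8 ≤ ρ²=30; F_rep = 11·(2,-2)/8² = (0.3438,-0.3438)
F = F_att + ΣF_rep = (27.3438,-25.8438)
Δp = p'−p = (5.4688,-5.1688); α = Δx/Fx = (175/32) / (875/32) = 1/5
check: Δy/Fy = (-827/160) / (-827/32) = 1/5 ✓

α = 1/5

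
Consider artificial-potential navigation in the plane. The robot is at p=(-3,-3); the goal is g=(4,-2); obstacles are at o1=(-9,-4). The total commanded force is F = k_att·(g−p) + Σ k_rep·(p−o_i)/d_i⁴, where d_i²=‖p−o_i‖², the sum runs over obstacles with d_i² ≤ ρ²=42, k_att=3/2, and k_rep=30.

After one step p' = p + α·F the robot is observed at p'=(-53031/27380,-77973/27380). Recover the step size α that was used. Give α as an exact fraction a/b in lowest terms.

F_att = 3/2·(g−p) = 3/2·(7,1) = (10.5000,1.5000)
o1: d²=37 ≤ ρ²=42; F_rep = 30·(6,1)/37² = (0.1315,0.0219)
F = F_att + ΣF_rep = (10.6315,1.5219)
Δp = p'−p = (1.0631,0.1522); α = Δx/Fx = (29109/27380) / (29109/2738) = 1/10
check: Δy/Fy = (4167/27380) / (4167/2738) = 1/10 ✓

α = 1/10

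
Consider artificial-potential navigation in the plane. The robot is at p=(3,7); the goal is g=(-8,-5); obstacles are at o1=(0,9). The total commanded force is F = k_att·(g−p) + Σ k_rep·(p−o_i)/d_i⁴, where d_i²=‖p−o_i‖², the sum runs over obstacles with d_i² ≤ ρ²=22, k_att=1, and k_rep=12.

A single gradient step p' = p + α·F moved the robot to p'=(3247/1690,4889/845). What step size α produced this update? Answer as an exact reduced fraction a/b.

F_att = 1·(g−p) = 1·(-11,-12) = (-11.0000,-12.0000)
o1: d²=13 ≤ ρ²=22; F_rep = 12·(3,-2)/13² = (0.2130,-0.1420)
F = F_att + ΣF_rep = (-10.7870,-12.1420)
Δp = p'−p = (-1.0787,-1.2142); α = Δx/Fx = (-1823/1690) / (-1823/169) = 1/10
check: Δy/Fy = (-1026/845) / (-2052/169) = 1/10 ✓

α = 1/10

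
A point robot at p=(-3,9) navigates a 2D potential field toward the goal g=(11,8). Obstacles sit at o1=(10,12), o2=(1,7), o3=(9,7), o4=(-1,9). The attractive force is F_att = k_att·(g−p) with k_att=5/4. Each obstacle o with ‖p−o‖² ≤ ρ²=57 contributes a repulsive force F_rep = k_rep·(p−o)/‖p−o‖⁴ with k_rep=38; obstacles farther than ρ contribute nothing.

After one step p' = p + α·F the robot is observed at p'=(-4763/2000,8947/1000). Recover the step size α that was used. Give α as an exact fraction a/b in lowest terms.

α = 1/20

F_att = 5/4·(g−p) = 5/4·(14,-1) = (17.5000,-1.2500)
o1: d²=178 > ρ²=57 → inactive
o2: d²=20 ≤ ρ²=57; F_rep = 38·(-4,2)/20² = (-0.3800,0.1900)
o3: d²=148 > ρ²=57 → inactive
o4: d²=4 ≤ ρ²=57; F_rep = 38·(-2,0)/4² = (-4.7500,0.0000)
F = F_att + ΣF_rep = (12.3700,-1.0600)
Δp = p'−p = (0.6185,-0.0530); α = Δx/Fx = (1237/2000) / (1237/100) = 1/20
check: Δy/Fy = (-53/1000) / (-53/50) = 1/20 ✓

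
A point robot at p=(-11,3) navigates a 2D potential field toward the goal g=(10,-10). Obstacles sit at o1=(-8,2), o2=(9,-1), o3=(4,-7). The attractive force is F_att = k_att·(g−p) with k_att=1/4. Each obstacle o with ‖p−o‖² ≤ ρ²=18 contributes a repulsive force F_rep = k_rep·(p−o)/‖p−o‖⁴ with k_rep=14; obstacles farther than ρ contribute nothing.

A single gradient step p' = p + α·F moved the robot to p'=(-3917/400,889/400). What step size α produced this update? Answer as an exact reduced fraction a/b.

α = 1/4

F_att = 1/4·(g−p) = 1/4·(21,-13) = (5.2500,-3.2500)
o1: d²=10 ≤ ρ²=18; F_rep = 14·(-3,1)/10² = (-0.4200,0.1400)
o2: d²=416 > ρ²=18 → inactive
o3: d²=325 > ρ²=18 → inactive
F = F_att + ΣF_rep = (4.8300,-3.1100)
Δp = p'−p = (1.2075,-0.7775); α = Δx/Fx = (483/400) / (483/100) = 1/4
check: Δy/Fy = (-311/400) / (-311/100) = 1/4 ✓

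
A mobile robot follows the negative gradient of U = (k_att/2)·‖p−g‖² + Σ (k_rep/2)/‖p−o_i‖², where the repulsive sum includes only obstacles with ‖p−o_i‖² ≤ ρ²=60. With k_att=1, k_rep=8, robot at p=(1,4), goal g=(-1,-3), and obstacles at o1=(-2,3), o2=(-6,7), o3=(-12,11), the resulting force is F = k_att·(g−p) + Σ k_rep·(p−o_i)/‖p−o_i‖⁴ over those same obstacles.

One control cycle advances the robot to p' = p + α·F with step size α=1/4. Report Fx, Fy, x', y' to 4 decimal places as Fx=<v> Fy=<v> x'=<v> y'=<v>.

F_att = 1·(g−p) = 1·(-2,-7) = (-2.0000,-7.0000)
o1: d²=10 ≤ ρ²=60; F_rep = 8·(3,1)/10² = (0.2400,0.0800)
o2: d²=58 ≤ ρ²=60; F_rep = 8·(7,-3)/58² = (0.0166,-0.0071)
o3: d²=218 > ρ²=60 → inactive
F = F_att + ΣF_rep = (-1.7434,-6.9271)
p' = p + 1/4·F = (0.5642,2.2682)

Fx=-1.7434 Fy=-6.9271 x'=0.5642 y'=2.2682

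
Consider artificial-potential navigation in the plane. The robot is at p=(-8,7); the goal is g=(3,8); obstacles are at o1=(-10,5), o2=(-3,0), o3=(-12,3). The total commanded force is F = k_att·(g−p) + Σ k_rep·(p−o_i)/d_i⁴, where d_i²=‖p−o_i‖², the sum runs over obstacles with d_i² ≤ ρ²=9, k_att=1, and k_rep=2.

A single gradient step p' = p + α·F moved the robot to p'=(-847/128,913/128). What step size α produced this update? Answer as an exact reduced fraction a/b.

F_att = 1·(g−p) = 1·(11,1) = (11.0000,1.0000)
o1: d²=8 ≤ ρ²=9; F_rep = 2·(2,2)/8² = (0.0625,0.0625)
o2: d²=74 > ρ²=9 → inactive
o3: d²=32 > ρ²=9 → inactive
F = F_att + ΣF_rep = (11.0625,1.0625)
Δp = p'−p = (1.3828,0.1328); α = Δx/Fx = (177/128) / (177/16) = 1/8
check: Δy/Fy = (17/128) / (17/16) = 1/8 ✓

α = 1/8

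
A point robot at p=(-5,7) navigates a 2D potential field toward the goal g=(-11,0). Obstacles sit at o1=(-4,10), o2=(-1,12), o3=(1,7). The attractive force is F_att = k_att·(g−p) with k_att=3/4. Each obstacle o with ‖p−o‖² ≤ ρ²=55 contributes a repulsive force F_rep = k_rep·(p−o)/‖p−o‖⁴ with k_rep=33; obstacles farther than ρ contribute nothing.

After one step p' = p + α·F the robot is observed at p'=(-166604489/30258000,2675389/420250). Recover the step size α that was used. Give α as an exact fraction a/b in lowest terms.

F_att = 3/4·(g−p) = 3/4·(-6,-7) = (-4.5000,-5.2500)
o1: d²=10 ≤ ρ²=55; F_rep = 33·(-1,-3)/10² = (-0.3300,-0.9900)
o2: d²=41 ≤ ρ²=55; F_rep = 33·(-4,-5)/41² = (-0.0785,-0.0982)
o3: d²=36 ≤ ρ²=55; F_rep = 33·(-6,0)/36² = (-0.1528,0.0000)
F = F_att + ΣF_rep = (-5.0613,-6.3382)
Δp = p'−p = (-0.5061,-0.6338); α = Δx/Fx = (-15314489/30258000) / (-15314489/3025800) = 1/10
check: Δy/Fy = (-266361/420250) / (-266361/42025) = 1/10 ✓

α = 1/10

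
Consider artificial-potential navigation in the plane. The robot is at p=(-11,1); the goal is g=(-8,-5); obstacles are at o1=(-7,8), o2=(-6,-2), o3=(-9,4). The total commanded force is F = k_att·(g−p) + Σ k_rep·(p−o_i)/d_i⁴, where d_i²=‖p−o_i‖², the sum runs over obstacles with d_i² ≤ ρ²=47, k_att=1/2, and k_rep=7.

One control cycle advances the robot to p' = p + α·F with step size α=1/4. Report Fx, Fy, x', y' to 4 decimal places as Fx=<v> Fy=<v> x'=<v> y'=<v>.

F_att = 1/2·(g−p) = 1/2·(3,-6) = (1.5000,-3.0000)
o1: d²=65 > ρ²=47 → inactive
o2: d²=34 ≤ ρ²=47; F_rep = 7·(-5,3)/34² = (-0.0303,0.0182)
o3: d²=13 ≤ ρ²=47; F_rep = 7·(-2,-3)/13² = (-0.0828,-0.1243)
F = F_att + ΣF_rep = (1.3869,-3.1061)
p' = p + 1/4·F = (-10.6533,0.2235)

Fx=1.3869 Fy=-3.1061 x'=-10.6533 y'=0.2235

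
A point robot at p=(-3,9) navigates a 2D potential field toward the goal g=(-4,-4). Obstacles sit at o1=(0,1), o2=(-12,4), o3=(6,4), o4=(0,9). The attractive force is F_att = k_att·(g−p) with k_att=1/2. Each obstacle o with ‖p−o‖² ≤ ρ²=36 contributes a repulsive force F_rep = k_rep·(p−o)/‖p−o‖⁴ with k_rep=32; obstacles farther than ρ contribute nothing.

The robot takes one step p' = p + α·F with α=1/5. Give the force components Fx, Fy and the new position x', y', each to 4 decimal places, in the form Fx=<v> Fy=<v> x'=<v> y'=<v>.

F_att = 1/2·(g−p) = 1/2·(-1,-13) = (-0.5000,-6.5000)
o1: d²=73 > ρ²=36 → inactive
o2: d²=106 > ρ²=36 → inactive
o3: d²=106 > ρ²=36 → inactive
o4: d²=9 ≤ ρ²=36; F_rep = 32·(-3,0)/9² = (-1.1852,0.0000)
F = F_att + ΣF_rep = (-1.6852,-6.5000)
p' = p + 1/5·F = (-3.3370,7.7000)

Fx=-1.6852 Fy=-6.5000 x'=-3.3370 y'=7.7000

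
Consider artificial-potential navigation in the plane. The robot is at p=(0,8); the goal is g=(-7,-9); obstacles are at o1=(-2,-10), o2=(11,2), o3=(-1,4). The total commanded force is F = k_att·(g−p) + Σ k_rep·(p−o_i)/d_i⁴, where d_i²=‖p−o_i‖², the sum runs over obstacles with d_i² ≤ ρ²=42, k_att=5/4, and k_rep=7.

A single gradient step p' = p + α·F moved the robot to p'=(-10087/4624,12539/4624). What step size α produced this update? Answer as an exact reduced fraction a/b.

α = 1/4

F_att = 5/4·(g−p) = 5/4·(-7,-17) = (-8.7500,-21.2500)
o1: d²=328 > ρ²=42 → inactive
o2: d²=157 > ρ²=42 → inactive
o3: d²=17 ≤ ρ²=42; F_rep = 7·(1,4)/17² = (0.0242,0.0969)
F = F_att + ΣF_rep = (-8.7258,-21.1531)
Δp = p'−p = (-2.1814,-5.2883); α = Δx/Fx = (-10087/4624) / (-10087/1156) = 1/4
check: Δy/Fy = (-24453/4624) / (-24453/1156) = 1/4 ✓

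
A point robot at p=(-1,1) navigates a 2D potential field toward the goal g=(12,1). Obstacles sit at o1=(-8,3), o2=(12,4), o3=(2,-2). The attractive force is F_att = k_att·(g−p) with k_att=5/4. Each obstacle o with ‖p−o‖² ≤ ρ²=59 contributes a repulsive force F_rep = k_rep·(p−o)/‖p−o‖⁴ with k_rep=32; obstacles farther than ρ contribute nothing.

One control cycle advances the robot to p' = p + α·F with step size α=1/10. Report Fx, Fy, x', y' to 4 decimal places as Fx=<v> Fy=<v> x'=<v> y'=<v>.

F_att = 5/4·(g−p) = 5/4·(13,0) = (16.2500,0.0000)
o1: d²=53 ≤ ρ²=59; F_rep = 32·(7,-2)/53² = (0.0797,-0.0228)
o2: d²=178 > ρ²=59 → inactive
o3: d²=18 ≤ ρ²=59; F_rep = 32·(-3,3)/18² = (-0.2963,0.2963)
F = F_att + ΣF_rep = (16.0334,0.2735)
p' = p + 1/10·F = (0.6033,1.0274)

Fx=16.0334 Fy=0.2735 x'=0.6033 y'=1.0274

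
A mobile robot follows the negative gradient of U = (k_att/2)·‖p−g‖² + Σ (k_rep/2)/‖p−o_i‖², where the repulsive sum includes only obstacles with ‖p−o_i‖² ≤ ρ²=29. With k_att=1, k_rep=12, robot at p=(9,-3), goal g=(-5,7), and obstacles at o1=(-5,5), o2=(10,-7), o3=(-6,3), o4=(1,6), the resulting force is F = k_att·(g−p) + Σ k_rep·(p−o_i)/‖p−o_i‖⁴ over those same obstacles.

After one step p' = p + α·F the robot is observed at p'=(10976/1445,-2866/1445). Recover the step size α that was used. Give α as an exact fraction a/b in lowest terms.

α = 1/10

F_att = 1·(g−p) = 1·(-14,10) = (-14.0000,10.0000)
o1: d²=260 > ρ²=29 → inactive
o2: d²=17 ≤ ρ²=29; F_rep = 12·(-1,4)/17² = (-0.0415,0.1661)
o3: d²=261 > ρ²=29 → inactive
o4: d²=145 > ρ²=29 → inactive
F = F_att + ΣF_rep = (-14.0415,10.1661)
Δp = p'−p = (-1.4042,1.0166); α = Δx/Fx = (-2029/1445) / (-4058/289) = 1/10
check: Δy/Fy = (1469/1445) / (2938/289) = 1/10 ✓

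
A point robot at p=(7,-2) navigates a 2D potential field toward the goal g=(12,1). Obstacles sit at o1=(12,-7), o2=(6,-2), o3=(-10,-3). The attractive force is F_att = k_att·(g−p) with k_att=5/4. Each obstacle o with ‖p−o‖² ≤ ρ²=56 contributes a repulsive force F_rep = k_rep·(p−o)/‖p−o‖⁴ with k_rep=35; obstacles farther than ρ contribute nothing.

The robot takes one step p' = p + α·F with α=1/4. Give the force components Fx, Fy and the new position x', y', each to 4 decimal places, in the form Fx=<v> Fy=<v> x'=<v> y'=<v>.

F_att = 5/4·(g−p) = 5/4·(5,3) = (6.2500,3.7500)
o1: d²=50 ≤ ρ²=56; F_rep = 35·(-5,5)/50² = (-0.0700,0.0700)
o2: d²=1 ≤ ρ²=56; F_rep = 35·(1,0)/1² = (35.0000,0.0000)
o3: d²=290 > ρ²=56 → inactive
F = F_att + ΣF_rep = (41.1800,3.8200)
p' = p + 1/4·F = (17.2950,-1.0450)

Fx=41.1800 Fy=3.8200 x'=17.2950 y'=-1.0450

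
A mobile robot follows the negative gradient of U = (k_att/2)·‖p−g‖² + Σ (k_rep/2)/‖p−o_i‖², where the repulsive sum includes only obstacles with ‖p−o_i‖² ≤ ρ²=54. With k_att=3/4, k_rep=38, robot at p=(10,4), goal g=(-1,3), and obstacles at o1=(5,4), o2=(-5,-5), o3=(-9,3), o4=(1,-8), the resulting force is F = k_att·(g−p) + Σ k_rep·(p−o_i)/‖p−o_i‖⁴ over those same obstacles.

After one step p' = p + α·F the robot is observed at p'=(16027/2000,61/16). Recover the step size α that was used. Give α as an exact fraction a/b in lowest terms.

F_att = 3/4·(g−p) = 3/4·(-11,-1) = (-8.2500,-0.7500)
o1: d²=25 ≤ ρ²=54; F_rep = 38·(5,0)/25² = (0.3040,0.0000)
o2: d²=306 > ρ²=54 → inactive
o3: d²=362 > ρ²=54 → inactive
o4: d²=225 > ρ²=54 → inactive
F = F_att + ΣF_rep = (-7.9460,-0.7500)
Δp = p'−p = (-1.9865,-0.1875); α = Δx/Fx = (-3973/2000) / (-3973/500) = 1/4
check: Δy/Fy = (-3/16) / (-3/4) = 1/4 ✓

α = 1/4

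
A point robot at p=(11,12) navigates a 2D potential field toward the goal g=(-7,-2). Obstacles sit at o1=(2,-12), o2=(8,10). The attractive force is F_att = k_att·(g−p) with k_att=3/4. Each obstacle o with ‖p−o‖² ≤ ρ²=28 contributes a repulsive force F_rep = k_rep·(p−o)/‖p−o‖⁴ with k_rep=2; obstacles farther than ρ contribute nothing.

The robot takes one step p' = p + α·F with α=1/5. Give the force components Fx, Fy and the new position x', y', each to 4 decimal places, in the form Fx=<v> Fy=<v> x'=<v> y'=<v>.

Fx=-13.4645 Fy=-10.4763 x'=8.3071 y'=9.9047

F_att = 3/4·(g−p) = 3/4·(-18,-14) = (-13.5000,-10.5000)
o1: d²=657 > ρ²=28 → inactive
o2: d²=13 ≤ ρ²=28; F_rep = 2·(3,2)/13² = (0.0355,0.0237)
F = F_att + ΣF_rep = (-13.4645,-10.4763)
p' = p + 1/5·F = (8.3071,9.9047)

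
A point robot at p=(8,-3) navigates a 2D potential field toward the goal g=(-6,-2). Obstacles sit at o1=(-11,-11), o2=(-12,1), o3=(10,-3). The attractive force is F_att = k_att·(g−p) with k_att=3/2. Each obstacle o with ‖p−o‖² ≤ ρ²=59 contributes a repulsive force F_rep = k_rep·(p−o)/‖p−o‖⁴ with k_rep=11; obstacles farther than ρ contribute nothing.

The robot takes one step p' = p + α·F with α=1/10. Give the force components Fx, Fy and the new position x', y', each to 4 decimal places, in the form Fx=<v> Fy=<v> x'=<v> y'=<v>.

F_att = 3/2·(g−p) = 3/2·(-14,1) = (-21.0000,1.5000)
o1: d²=425 > ρ²=59 → inactive
o2: d²=416 > ρ²=59 → inactive
o3: d²=4 ≤ ρ²=59; F_rep = 11·(-2,0)/4² = (-1.3750,0.0000)
F = F_att + ΣF_rep = (-22.3750,1.5000)
p' = p + 1/10·F = (5.7625,-2.8500)

Fx=-22.3750 Fy=1.5000 x'=5.7625 y'=-2.8500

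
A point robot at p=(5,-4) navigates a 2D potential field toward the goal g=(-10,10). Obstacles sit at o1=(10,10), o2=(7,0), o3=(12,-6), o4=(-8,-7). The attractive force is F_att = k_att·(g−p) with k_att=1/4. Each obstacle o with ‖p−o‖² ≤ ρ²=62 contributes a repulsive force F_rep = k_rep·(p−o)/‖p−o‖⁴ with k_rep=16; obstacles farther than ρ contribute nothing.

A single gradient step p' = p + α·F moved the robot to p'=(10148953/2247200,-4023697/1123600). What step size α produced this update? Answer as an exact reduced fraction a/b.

α = 1/8

F_att = 1/4·(g−p) = 1/4·(-15,14) = (-3.7500,3.5000)
o1: d²=221 > ρ²=62 → inactive
o2: d²=20 ≤ ρ²=62; F_rep = 16·(-2,-4)/20² = (-0.0800,-0.1600)
o3: d²=53 ≤ ρ²=62; F_rep = 16·(-7,2)/53² = (-0.0399,0.0114)
o4: d²=178 > ρ²=62 → inactive
F = F_att + ΣF_rep = (-3.8699,3.3514)
Δp = p'−p = (-0.4837,0.4189); α = Δx/Fx = (-1087047/2247200) / (-1087047/280900) = 1/8
check: Δy/Fy = (470703/1123600) / (470703/140450) = 1/8 ✓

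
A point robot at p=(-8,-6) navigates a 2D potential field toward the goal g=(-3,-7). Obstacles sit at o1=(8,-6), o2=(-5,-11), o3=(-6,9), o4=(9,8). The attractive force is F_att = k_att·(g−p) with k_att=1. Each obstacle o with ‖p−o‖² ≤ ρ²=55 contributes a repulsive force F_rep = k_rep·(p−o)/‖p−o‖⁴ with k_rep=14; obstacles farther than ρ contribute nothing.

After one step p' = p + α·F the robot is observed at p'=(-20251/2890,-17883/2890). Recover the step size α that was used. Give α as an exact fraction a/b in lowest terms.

α = 1/5

F_att = 1·(g−p) = 1·(5,-1) = (5.0000,-1.0000)
o1: d²=256 > ρ²=55 → inactive
o2: d²=34 ≤ ρ²=55; F_rep = 14·(-3,5)/34² = (-0.0363,0.0606)
o3: d²=229 > ρ²=55 → inactive
o4: d²=485 > ρ²=55 → inactive
F = F_att + ΣF_rep = (4.9637,-0.9394)
Δp = p'−p = (0.9927,-0.1879); α = Δx/Fx = (2869/2890) / (2869/578) = 1/5
check: Δy/Fy = (-543/2890) / (-543/578) = 1/5 ✓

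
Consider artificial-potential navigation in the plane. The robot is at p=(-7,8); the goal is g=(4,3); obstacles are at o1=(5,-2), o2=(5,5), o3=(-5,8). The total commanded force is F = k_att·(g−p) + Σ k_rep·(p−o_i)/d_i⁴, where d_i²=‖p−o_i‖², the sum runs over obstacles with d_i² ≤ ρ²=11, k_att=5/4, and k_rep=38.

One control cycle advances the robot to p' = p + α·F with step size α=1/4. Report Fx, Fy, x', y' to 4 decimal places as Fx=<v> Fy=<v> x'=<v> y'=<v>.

F_att = 5/4·(g−p) = 5/4·(11,-5) = (13.7500,-6.2500)
o1: d²=244 > ρ²=11 → inactive
o2: d²=153 > ρ²=11 → inactive
o3: d²=4 ≤ ρ²=11; F_rep = 38·(-2,0)/4² = (-4.7500,0.0000)
F = F_att + ΣF_rep = (9.0000,-6.2500)
p' = p + 1/4·F = (-4.7500,6.4375)

Fx=9.0000 Fy=-6.2500 x'=-4.7500 y'=6.4375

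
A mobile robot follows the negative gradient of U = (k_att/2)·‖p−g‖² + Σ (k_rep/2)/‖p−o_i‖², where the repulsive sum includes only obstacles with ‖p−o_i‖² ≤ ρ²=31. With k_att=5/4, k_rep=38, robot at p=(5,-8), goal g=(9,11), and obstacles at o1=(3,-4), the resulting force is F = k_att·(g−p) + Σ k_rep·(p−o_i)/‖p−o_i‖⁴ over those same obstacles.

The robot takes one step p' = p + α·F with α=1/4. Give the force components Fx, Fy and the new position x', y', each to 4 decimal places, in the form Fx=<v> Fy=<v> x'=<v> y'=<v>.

Fx=5.1900 Fy=23.3700 x'=6.2975 y'=-2.1575

F_att = 5/4·(g−p) = 5/4·(4,19) = (5.0000,23.7500)
o1: d²=20 ≤ ρ²=31; F_rep = 38·(2,-4)/20² = (0.1900,-0.3800)
F = F_att + ΣF_rep = (5.1900,23.3700)
p' = p + 1/4·F = (6.2975,-2.1575)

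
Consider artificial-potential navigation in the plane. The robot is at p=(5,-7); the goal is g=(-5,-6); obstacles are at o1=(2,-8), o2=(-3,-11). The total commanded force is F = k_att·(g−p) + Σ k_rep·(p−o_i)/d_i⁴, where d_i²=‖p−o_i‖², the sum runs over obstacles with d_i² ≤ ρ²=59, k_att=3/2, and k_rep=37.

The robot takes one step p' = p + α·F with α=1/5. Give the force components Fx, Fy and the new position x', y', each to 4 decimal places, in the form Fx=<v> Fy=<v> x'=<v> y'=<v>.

F_att = 3/2·(g−p) = 3/2·(-10,1) = (-15.0000,1.5000)
o1: d²=10 ≤ ρ²=59; F_rep = 37·(3,1)/10² = (1.1100,0.3700)
o2: d²=80 > ρ²=59 → inactive
F = F_att + ΣF_rep = (-13.8900,1.8700)
p' = p + 1/5·F = (2.2220,-6.6260)

Fx=-13.8900 Fy=1.8700 x'=2.2220 y'=-6.6260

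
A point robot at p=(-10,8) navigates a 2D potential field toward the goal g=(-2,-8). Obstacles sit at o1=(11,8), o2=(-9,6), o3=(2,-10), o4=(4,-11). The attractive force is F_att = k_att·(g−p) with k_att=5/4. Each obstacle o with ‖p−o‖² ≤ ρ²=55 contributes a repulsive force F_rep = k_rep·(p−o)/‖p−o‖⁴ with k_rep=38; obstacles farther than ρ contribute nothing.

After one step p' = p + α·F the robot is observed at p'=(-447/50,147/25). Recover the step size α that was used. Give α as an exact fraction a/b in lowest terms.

α = 1/8

F_att = 5/4·(g−p) = 5/4·(8,-16) = (10.0000,-20.0000)
o1: d²=441 > ρ²=55 → inactive
o2: d²=5 ≤ ρ²=55; F_rep = 38·(-1,2)/5² = (-1.5200,3.0400)
o3: d²=468 > ρ²=55 → inactive
o4: d²=557 > ρ²=55 → inactive
F = F_att + ΣF_rep = (8.4800,-16.9600)
Δp = p'−p = (1.0600,-2.1200); α = Δx/Fx = (53/50) / (212/25) = 1/8
check: Δy/Fy = (-53/25) / (-424/25) = 1/8 ✓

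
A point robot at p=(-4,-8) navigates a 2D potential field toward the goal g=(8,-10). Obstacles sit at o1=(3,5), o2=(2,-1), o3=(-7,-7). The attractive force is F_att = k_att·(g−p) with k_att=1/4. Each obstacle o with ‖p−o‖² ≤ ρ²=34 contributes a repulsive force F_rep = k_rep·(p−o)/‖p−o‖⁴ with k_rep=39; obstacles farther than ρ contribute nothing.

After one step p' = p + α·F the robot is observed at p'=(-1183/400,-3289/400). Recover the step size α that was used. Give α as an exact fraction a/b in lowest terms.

F_att = 1/4·(g−p) = 1/4·(12,-2) = (3.0000,-0.5000)
o1: d²=218 > ρ²=34 → inactive
o2: d²=85 > ρ²=34 → inactive
o3: d²=10 ≤ ρ²=34; F_rep = 39·(3,-1)/10² = (1.1700,-0.3900)
F = F_att + ΣF_rep = (4.1700,-0.8900)
Δp = p'−p = (1.0425,-0.2225); α = Δx/Fx = (417/400) / (417/100) = 1/4
check: Δy/Fy = (-89/400) / (-89/100) = 1/4 ✓

α = 1/4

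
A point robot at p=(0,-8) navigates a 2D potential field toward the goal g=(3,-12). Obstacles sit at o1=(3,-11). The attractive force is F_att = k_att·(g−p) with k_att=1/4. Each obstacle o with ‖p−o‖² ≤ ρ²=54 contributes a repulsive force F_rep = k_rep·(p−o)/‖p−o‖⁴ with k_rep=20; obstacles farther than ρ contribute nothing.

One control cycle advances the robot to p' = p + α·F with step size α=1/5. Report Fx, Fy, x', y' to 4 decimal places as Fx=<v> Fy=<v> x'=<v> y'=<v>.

F_att = 1/4·(g−p) = 1/4·(3,-4) = (0.7500,-1.0000)
o1: d²=18 ≤ ρ²=54; F_rep = 20·(-3,3)/18² = (-0.1852,0.1852)
F = F_att + ΣF_rep = (0.5648,-0.8148)
p' = p + 1/5·F = (0.1130,-8.1630)

Fx=0.5648 Fy=-0.8148 x'=0.1130 y'=-8.1630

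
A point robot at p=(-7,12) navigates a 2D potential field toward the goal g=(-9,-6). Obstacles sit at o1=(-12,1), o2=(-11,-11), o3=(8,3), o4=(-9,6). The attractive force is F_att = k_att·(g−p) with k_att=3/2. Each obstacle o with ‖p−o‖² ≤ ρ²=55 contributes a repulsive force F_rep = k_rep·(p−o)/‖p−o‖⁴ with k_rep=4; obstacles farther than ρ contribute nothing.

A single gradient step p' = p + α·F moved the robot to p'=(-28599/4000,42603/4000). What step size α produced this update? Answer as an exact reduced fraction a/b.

F_att = 3/2·(g−p) = 3/2·(-2,-18) = (-3.0000,-27.0000)
o1: d²=146 > ρ²=55 → inactive
o2: d²=545 > ρ²=55 → inactive
o3: d²=306 > ρ²=55 → inactive
o4: d²=40 ≤ ρ²=55; F_rep = 4·(2,6)/40² = (0.0050,0.0150)
F = F_att + ΣF_rep = (-2.9950,-26.9850)
Δp = p'−p = (-0.1497,-1.3493); α = Δx/Fx = (-599/4000) / (-599/200) = 1/20
check: Δy/Fy = (-5397/4000) / (-5397/200) = 1/20 ✓

α = 1/20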